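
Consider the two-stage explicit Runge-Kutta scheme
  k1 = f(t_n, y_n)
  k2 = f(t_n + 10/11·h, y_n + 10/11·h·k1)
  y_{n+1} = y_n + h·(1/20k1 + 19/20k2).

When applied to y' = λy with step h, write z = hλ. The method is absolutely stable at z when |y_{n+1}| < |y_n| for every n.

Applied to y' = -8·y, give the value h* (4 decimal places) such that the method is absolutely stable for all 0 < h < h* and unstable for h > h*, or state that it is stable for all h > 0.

(-1.1579,0); λ=-8 ⇒ h* = (22/19)/8 = 0.1447.

Set f=λy, z=hλ:
  k1=λy_n ⇒ h·k1=z·y_n;  k2=λ(1+10/11z)y_n ⇒ h·k2=z(1+10/11z)y_n
  y_{n+1}/y_n = 1 + 1/20z + 19/20z(1+10/11z) = 1 + z + 19/22z²
  R(z) = 1 + z + 19/22z².

Need |R(x)|<1, x<0.
x=-0.61: |R|=0.7114
R=1: x+19/22x²=0 ⇒ x=−22/19=-1.1579; min R=1−1/(4·19/22)=0.7105>−1
Confirm numerically:
  x=-0.832: |R|=0.76583 <1
  x=-0.750: |R|=0.73580 <1
  x=-0.686: |R|=0.72042 <1
  x=-0.570: |R|=0.71060 <1
  x=-1.619: |R|=1.64473 >1
  x=-1.513: |R|=1.46401 >1
  x=-1.429: |R|=1.33458 >1
Interval (-1.1579, 0).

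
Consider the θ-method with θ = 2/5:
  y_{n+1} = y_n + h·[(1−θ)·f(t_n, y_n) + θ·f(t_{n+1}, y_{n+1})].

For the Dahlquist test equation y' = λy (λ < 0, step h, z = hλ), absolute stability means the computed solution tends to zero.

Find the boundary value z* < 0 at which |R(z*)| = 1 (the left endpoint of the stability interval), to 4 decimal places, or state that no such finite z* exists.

With y'=λy (z=hλ):
  y_{n+1} = y_n + z·[3/5·y_n + 2/5·y_{n+1}] ⇒ (1 − 2/5z)y_{n+1} = (1 + 3/5z)y_n
  R(z) = (1 + 3/5z)/(1 − 2/5z).

Find x<0 with |R(x)|<1.
x=-1.64: |R|=0.0097
R=−1: 1+3/5x = −1+2/5x ⇒ -1/5x=2 ⇒ x=2/(-1/5)=-10.0000
Confirm numerically:
  x=-7.042: |R|=0.84500 <1
  x=-6.944: |R|=0.83820 <1
  x=-4.096: |R|=0.55246 <1
  x=-10.264: |R|=1.01034 >1
  x=-10.041: |R|=1.00163 >1
Stable set (-10.0000, 0).

z* = -10.0000.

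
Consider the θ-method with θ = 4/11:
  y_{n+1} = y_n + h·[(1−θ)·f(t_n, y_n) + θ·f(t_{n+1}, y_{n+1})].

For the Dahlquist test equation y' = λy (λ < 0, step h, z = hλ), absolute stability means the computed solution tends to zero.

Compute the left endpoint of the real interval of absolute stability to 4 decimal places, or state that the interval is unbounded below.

left endpoint -7.3333.

Set f=λy, z=hλ:
  y_{n+1} = y_n + z·[7/11·y_n + 4/11·y_{n+1}] ⇒ (1 − 4/11z)y_{n+1} = (1 + 7/11z)y_n
  Hence R(z) = (1 + 7/11z)/(1 − 4/11z).

Boundary: |R(x)|=1, x<0.
x=-0.49: |R|=0.5841
R=−1: 1+7/11x = −1+4/11x ⇒ -3/11x=2 ⇒ x=2/(-3/11)=-7.3333
Confirm numerically:
  x=-6.974: |R|=0.97229 <1
  x=-5.728: |R|=0.85799 <1
  x=-4.923: |R|=0.76440 <1
  x=-7.851: |R|=1.03662 >1
  x=-7.469: |R|=1.00996 >1
Stable set (-7.3333, 0).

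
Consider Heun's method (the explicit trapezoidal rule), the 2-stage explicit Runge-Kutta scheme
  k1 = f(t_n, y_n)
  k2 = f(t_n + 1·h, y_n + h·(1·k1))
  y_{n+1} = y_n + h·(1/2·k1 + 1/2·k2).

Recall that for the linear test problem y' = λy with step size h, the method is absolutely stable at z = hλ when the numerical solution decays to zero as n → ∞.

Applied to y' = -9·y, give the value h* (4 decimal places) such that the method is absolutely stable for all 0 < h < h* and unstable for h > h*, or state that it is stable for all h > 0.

Set f=λy, z=hλ:
  order 2, 2-stage ⇒ R(z)=1+z+z^2/2
  (e.g. R(-0.72)=0.53920, |R|=0.53920)

Need |R(x)|<1, x<0.
x=-0.72: |R|=0.5392
|R(-2.13)|=1.1384 |R(-1.76)|=0.7888 |R(-0.61)|=0.5760
Bisect:
  x_lo=-2.5506 |R|=1.7022  x_hi=-0.3379 |R|=0.7192
  mid=-1.44427 |R|=0.59869 →hi
  mid=-1.99745 |R|=0.99745 →hi
  mid=-2.27404 |R|=1.31159 →lo
  mid=-2.13575 |R|=1.14496 →lo
  mid=-2.06660 |R|=1.06882 →lo
  mid=-2.03202 |R|=1.03254 →lo
  mid=-2.01474 |R|=1.01485 →lo
  mid=-2.00609 |R|=1.00611 →lo
  mid=-2.00177 |R|=1.00177 →lo
  mid=-1.99961 |R|=0.99961 →hi
  ...
  [-2.00002,-1.99988] ⇒ x*=-2.0000
So |R|<1 on (-2.0000, 0).

(-2.0000,0); λ=-9 ⇒ h* = 0.2222.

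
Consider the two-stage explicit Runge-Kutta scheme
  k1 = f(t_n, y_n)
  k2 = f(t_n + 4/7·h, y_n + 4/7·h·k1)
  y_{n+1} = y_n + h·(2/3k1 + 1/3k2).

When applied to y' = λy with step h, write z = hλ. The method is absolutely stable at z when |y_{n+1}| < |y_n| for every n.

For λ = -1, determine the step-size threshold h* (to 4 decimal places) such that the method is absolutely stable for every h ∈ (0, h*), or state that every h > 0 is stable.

(-5.2500,0); λ=-1 ⇒ h* = (21/4)/1 = 5.2500.

Set f=λy, z=hλ:
  k1=λy_n ⇒ h·k1=z·y_n;  k2=λ(1+4/7z)y_n ⇒ h·k2=z(1+4/7z)y_n
  y_{n+1}/y_n = 1 + 2/3z + 1/3z(1+4/7z) = 1 + z + 4/21z²
  R(z) = 1 + z + 4/21z².

Boundary: |R(x)|=1, x<0.
x=-0.69: |R|=0.4007
R=1: x+4/21x²=0 ⇒ x=−21/4=-5.2500; min R=1−1/(4·4/21)=-0.3125>−1
Confirm numerically:
  x=-4.792: |R|=0.58196 <1
  x=-2.843: |R|=0.30345 <1
  x=-2.572: |R|=0.31196 <1
  x=-5.504: |R|=1.26629 >1
  x=-5.481: |R|=1.24116 >1
  x=-5.451: |R|=1.20870 >1
Interval (-5.2500, 0).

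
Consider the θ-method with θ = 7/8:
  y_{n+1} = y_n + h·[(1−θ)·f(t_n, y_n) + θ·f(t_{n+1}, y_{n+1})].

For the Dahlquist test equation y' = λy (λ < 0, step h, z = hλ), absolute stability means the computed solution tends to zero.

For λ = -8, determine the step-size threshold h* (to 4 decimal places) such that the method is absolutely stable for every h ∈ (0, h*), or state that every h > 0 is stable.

(−∞, 0) — no finite endpoint. Any h>0 works for λ=-8.

With y'=λy (z=hλ):
  y_{n+1} = y_n + z·[1/8·y_n + 7/8·y_{n+1}] ⇒ (1 − 7/8z)y_{n+1} = (1 + 1/8z)y_n
  Hence R(z) = (1 + 1/8z)/(1 − 7/8z).

Boundary: |R(x)|=1, x<0.
x=-1.35: |R|=0.3811
x=-2: |R|=0.2727
x=-10: |R|=0.0256
x=-100: |R|=0.1299
θ=7/8≥1/2 ⇒ |1+1/8x|<|1−7/8x| ∀x<0 ⇒ interval (−∞,0).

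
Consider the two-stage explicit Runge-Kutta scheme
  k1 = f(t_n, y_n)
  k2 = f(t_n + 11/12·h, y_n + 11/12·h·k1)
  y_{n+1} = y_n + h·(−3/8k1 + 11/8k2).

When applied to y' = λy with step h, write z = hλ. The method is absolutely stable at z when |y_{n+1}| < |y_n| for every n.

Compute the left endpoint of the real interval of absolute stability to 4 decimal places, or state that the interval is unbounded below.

left endpoint -0.7934.

Test eqn y'=λy, z=hλ:
  k1=λy_n ⇒ h·k1=z·y_n;  k2=λ(1+11/12z)y_n ⇒ h·k2=z(1+11/12z)y_n
  y_{n+1}/y_n = 1 − 3/8z + 11/8z(1+11/12z) = 1 + z + 121/96z²
  ⇒ R(z) = 1 + z + 121/96z².

Boundary: |R(x)|=1, x<0.
x=-1: |R|=1.2604
R=1: x+121/96x²=0 ⇒ x=−96/121=-0.7934; min R=1−1/(4·121/96)=0.8017>−1
Confirm numerically:
  x=-0.624: |R|=0.86678 <1
  x=-0.523: |R|=0.82176 <1
  x=-0.427: |R|=0.80281 <1
  x=-0.328: |R|=0.80760 <1
  x=-1.262: |R|=1.74540 >1
  x=-1.252: |R|=1.72371 >1
Stable set (-0.7934, 0).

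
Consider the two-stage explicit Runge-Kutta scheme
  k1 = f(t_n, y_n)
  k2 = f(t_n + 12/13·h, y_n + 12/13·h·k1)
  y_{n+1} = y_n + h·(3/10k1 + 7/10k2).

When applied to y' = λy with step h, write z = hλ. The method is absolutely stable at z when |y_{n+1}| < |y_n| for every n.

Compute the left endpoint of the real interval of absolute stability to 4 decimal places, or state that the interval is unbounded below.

left endpoint -1.5476.

With y'=λy (z=hλ):
  k1=λy_n ⇒ h·k1=z·y_n;  k2=λ(1+12/13z)y_n ⇒ h·k2=z(1+12/13z)y_n
  y_{n+1}/y_n = 1 + 3/10z + 7/10z(1+12/13z) = 1 + z + 42/65z²
  Hence R(z) = 1 + z + 42/65z².

Find x<0 with |R(x)|<1.
x=-0.43: |R|=0.6895
R=1: x+42/65x²=0 ⇒ x=−65/42=-1.5476; min R=1−1/(4·42/65)=0.6131>−1
Confirm numerically:
  x=-0.916: |R|=0.62616 <1
  x=-0.881: |R|=0.62052 <1
  x=-0.788: |R|=0.61323 <1
  x=-0.768: |R|=0.61312 <1
  x=-2.034: |R|=1.63924 >1
  x=-1.924: |R|=1.46792 >1
  x=-1.918: |R|=1.45902 >1
Stable set (-1.5476, 0).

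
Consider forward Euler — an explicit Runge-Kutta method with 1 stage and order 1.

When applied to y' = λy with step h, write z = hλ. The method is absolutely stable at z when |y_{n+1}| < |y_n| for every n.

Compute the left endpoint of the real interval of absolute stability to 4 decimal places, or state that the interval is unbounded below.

z* = -2.0000.

Test eqn y'=λy, z=hλ:
  order 1, 1-stage ⇒ R(z)=1+z
  (e.g. R(-1.8)=-0.80000, |R|=0.80000)

Solve |R(x)|<1 on ℝ⁻.
x=-1.8: |R|=0.8000
|R(-1.59)|=0.5900 |R(-1.24)|=0.2400 |R(-1.16)|=0.1600
Bisect:
  x_lo=-2.8482 |R|=1.8482  x_hi=-0.0680 |R|=0.9320
  mid=-1.45808 |R|=0.45808 →hi
  mid=-2.15314 |R|=1.15314 →lo
  mid=-1.80561 |R|=0.80561 →hi
  mid=-1.97937 |R|=0.97937 →hi
  mid=-2.06626 |R|=1.06626 →lo
  mid=-2.02281 |R|=1.02281 →lo
  mid=-2.00109 |R|=1.00109 →lo
  ...
  [-2.00008,-1.99991] ⇒ x*=-2.0000
Interval (-2.0000, 0).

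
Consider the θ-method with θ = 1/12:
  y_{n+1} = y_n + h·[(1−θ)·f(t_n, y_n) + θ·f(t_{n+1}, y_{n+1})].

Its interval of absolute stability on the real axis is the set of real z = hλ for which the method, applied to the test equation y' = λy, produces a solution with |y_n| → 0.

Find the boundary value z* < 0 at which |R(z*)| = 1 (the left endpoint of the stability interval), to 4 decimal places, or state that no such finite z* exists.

left endpoint -2.4000.

Set f=λy, z=hλ:
  y_{n+1} = y_n + z·[11/12·y_n + 1/12·y_{n+1}] ⇒ (1 − 1/12z)y_{n+1} = (1 + 11/12z)y_n
  so R(z) = (1 + 11/12z)/(1 − 1/12z).

Need |R(x)|<1, x<0.
x=-1.43: |R|=0.2777
R=−1: 1+11/12x = −1+1/12x ⇒ -5/6x=2 ⇒ x=2/(-5/6)=-2.4000
Confirm numerically:
  x=-2.147: |R|=0.82116 <1
  x=-1.416: |R|=0.26655 <1
  x=-1.076: |R|=0.01254 <1
  x=-2.773: |R|=1.25249 >1
  x=-2.678: |R|=1.18940 >1
Interval (-2.4000, 0).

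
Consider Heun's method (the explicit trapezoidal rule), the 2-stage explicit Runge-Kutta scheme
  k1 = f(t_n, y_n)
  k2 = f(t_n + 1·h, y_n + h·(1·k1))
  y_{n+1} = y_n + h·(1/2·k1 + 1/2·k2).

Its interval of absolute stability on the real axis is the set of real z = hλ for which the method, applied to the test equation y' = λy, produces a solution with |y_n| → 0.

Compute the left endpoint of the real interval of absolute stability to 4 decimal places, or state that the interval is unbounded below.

z* = -2.0000.

Test eqn y'=λy, z=hλ:
  order 2, 2-stage ⇒ R(z)=1+z+z^2/2
  (e.g. R(-0.4)=0.68000, |R|=0.68000)

Need |R(x)|<1, x<0.
x=-0.4: |R|=0.6800
|R(-1.47)|=0.6104 |R(-0.77)|=0.5264 |R(-0.75)|=0.5312
Bisect:
  x_lo=-2.7390 |R|=2.0120  x_hi=-0.1373 |R|=0.8721
  mid=-1.43816 |R|=0.59599 →hi
  mid=-2.08857 |R|=1.09249 →lo
  mid=-1.76336 |R|=0.79136 →hi
  mid=-1.92597 |R|=0.92871 →hi
  mid=-2.00727 |R|=1.00730 →lo
  mid=-1.96662 |R|=0.96718 →hi
  mid=-1.98694 |R|=0.98703 →hi
  mid=-1.99711 |R|=0.99711 →hi
  mid=-2.00219 |R|=1.00219 →lo
  ...
  [-2.00012,-1.99997] ⇒ x*=-2.0000
Stable set (-2.0000, 0).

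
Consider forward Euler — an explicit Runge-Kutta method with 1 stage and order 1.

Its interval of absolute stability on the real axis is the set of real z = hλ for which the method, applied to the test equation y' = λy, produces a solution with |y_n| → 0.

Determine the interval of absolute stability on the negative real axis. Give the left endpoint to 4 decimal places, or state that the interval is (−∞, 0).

z∈(-2.0000,0).

Test eqn y'=λy, z=hλ:
  order 1, 1-stage ⇒ R(z)=1+z
  (e.g. R(-0.32)=0.68000, |R|=0.68000)

Boundary: |R(x)|=1, x<0.
x=-0.32: |R|=0.6800
|R(-1.46)|=0.4600 |R(-1.14)|=0.1400 |R(-1.01)|=0.0100
Bisect:
  x_lo=-2.4953 |R|=1.4953  x_hi=-0.2509 |R|=0.7491
  mid=-1.37313 |R|=0.37313 →hi
  mid=-1.93422 |R|=0.93422 →hi
  mid=-2.21477 |R|=1.21477 →lo
  mid=-2.07450 |R|=1.07450 →lo
  mid=-2.00436 |R|=1.00436 →lo
  mid=-1.96929 |R|=0.96929 →hi
  mid=-1.98683 |R|=0.98683 →hi
  mid=-1.99559 |R|=0.99559 →hi
  mid=-1.99998 |R|=0.99998 →hi
  ...
  [-2.00011,-1.99998] ⇒ x*=-2.0000
Interval (-2.0000, 0).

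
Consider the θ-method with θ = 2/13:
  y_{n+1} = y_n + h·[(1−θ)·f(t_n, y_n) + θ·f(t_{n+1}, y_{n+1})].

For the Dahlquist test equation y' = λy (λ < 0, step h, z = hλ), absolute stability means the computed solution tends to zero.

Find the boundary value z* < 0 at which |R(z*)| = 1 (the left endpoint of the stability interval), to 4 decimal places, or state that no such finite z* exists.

With y'=λy (z=hλ):
  y_{n+1} = y_n + z·[11/13·y_n + 2/13·y_{n+1}] ⇒ (1 − 2/13z)y_{n+1} = (1 + 11/13z)y_n
  Hence R(z) = (1 + 11/13z)/(1 − 2/13z).

Solve |R(x)|<1 on ℝ⁻.
x=-1.24: |R|=0.0413
R=−1: 1+11/13x = −1+2/13x ⇒ -9/13x=2 ⇒ x=2/(-9/13)=-2.8889
Confirm numerically:
  x=-2.298: |R|=0.69777 <1
  x=-1.576: |R|=0.26845 <1
  x=-1.569: |R|=0.26391 <1
  x=-3.426: |R|=1.24350 >1
  x=-3.226: |R|=1.15597 >1
Stable set (-2.8889, 0).

left endpoint -2.8889.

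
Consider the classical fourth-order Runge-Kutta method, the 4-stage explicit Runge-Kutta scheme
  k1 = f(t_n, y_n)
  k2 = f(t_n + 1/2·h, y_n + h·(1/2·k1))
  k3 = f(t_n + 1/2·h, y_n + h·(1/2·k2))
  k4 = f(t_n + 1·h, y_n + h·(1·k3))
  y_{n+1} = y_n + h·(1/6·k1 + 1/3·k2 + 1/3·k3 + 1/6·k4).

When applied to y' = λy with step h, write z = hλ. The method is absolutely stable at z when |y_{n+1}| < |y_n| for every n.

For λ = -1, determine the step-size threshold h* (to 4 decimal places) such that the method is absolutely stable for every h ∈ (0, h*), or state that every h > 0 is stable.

(-2.7853,0); λ=-1 ⇒ h* = 2.7853.

Set f=λy, z=hλ:
  order 4, 4-stage ⇒ R(z)=1+z+z^2/2+z^3/6+z^4/24
  (e.g. R(-1.71)=0.27495, |R|=0.27495)

Boundary: |R(x)|=1, x<0.
x=-1.71: |R|=0.2749
|R(-2.84)|=1.0857 |R(-2.51)|=0.6583 |R(-0.61)|=0.5440
Bisect:
  x_lo=-3.5920 |R|=3.0712  x_hi=-0.3999 |R|=0.6705
  mid=-1.99592 |R|=0.33198 →hi
  mid=-2.79394 |R|=1.01312 →lo
  mid=-2.39493 |R|=0.55424 →hi
  mid=-2.59444 |R|=0.74837 →hi
  mid=-2.69419 |R|=0.87111 →hi
  mid=-2.74407 |R|=0.93960 →hi
  mid=-2.76900 |R|=0.97572 →hi
  mid=-2.78147 |R|=0.99425 →hi
  mid=-2.78771 |R|=1.00364 →lo
  ...
  [-2.78537,-2.78517] ⇒ x*=-2.7853
Interval (-2.7853, 0).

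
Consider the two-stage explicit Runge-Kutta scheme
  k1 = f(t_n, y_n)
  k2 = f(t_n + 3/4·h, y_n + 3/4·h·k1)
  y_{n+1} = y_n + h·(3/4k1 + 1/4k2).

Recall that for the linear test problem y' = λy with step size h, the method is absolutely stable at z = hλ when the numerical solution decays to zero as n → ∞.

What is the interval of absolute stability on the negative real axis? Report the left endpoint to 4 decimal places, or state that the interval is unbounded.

(-5.3333, 0).

On y'=λy, z=hλ:
  k1=λy_n ⇒ h·k1=z·y_n;  k2=λ(1+3/4z)y_n ⇒ h·k2=z(1+3/4z)y_n
  y_{n+1}/y_n = 1 + 3/4z + 1/4z(1+3/4z) = 1 + z + 3/16z²
  ⇒ R(z) = 1 + z + 3/16z².

Solve |R(x)|<1 on ℝ⁻.
x=-1.45: |R|=0.0558
R=1: x+3/16x²=0 ⇒ x=−16/3=-5.3333; min R=1−1/(4·3/16)=-0.3333>−1
Confirm numerically:
  x=-4.801: |R|=0.52080 <1
  x=-4.315: |R|=0.17610 <1
  x=-2.660: |R|=0.33333 <1
  x=-2.237: |R|=0.29872 <1
  x=-5.913: |R|=1.64267 >1
  x=-5.835: |R|=1.54885 >1
  x=-5.381: |R|=1.04809 >1
So |R|<1 on (-5.3333, 0).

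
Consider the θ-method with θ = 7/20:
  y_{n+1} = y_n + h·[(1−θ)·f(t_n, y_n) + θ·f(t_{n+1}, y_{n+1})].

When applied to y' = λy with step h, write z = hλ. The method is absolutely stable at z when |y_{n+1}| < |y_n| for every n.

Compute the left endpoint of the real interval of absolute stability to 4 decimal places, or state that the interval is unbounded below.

With y'=λy (z=hλ):
  y_{n+1} = y_n + z·[13/20·y_n + 7/20·y_{n+1}] ⇒ (1 − 7/20z)y_{n+1} = (1 + 13/20z)y_n
  so R(z) = (1 + 13/20z)/(1 − 7/20z).

Need |R(x)|<1, x<0.
x=-1.21: |R|=0.1500
R=−1: 1+13/20x = −1+7/20x ⇒ -3/10x=2 ⇒ x=2/(-3/10)=-6.6667
Confirm numerically:
  x=-6.437: |R|=0.97882 <1
  x=-6.166: |R|=0.95244 <1
  x=-3.983: |R|=0.66371 <1
  x=-6.982: |R|=1.02747 >1
  x=-6.964: |R|=1.02595 >1
Stable set (-6.6667, 0).

z* = -6.6667.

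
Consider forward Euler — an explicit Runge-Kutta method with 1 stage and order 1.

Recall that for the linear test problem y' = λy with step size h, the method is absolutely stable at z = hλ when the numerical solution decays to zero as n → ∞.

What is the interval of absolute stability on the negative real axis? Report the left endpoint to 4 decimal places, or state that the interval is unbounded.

(-2.0000, 0).

Set f=λy, z=hλ:
  order 1, 1-stage ⇒ R(z)=1+z
  (e.g. R(-1.3)=-0.30000, |R|=0.30000)

Boundary: |R(x)|=1, x<0.
x=-1.3: |R|=0.3000
|R(-2.1)|=1.1000 |R(-1.79)|=0.7900 |R(-1.21)|=0.2100
Bisect:
  x_lo=-2.3145 |R|=1.3145  x_hi=-0.3414 |R|=0.6586
  mid=-1.32793 |R|=0.32793 →hi
  mid=-1.82121 |R|=0.82121 →hi
  mid=-2.06785 |R|=1.06785 →lo
  mid=-1.94453 |R|=0.94453 →hi
  mid=-2.00619 |R|=1.00619 →lo
  mid=-1.97536 |R|=0.97536 →hi
  mid=-1.99078 |R|=0.99078 →hi
  ...
  [-2.00005,-1.99993] ⇒ x*=-2.0000
Stable set (-2.0000, 0).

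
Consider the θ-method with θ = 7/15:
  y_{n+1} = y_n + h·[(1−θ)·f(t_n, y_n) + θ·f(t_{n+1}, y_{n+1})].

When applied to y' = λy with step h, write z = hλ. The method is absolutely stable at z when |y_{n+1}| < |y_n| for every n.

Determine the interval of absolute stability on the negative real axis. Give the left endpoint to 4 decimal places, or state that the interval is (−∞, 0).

On y'=λy, z=hλ:
  y_{n+1} = y_n + z·[8/15·y_n + 7/15·y_{n+1}] ⇒ (1 − 7/15z)y_{n+1} = (1 + 8/15z)y_n
  Hence R(z) = (1 + 8/15z)/(1 − 7/15z).

Find x<0 with |R(x)|<1.
x=-1.43: |R|=0.1423
R=−1: 1+8/15x = −1+7/15x ⇒ -1/15x=2 ⇒ x=2/(-1/15)=-30.0000
Confirm numerically:
  x=-29.050: |R|=0.99565 <1
  x=-21.077: |R|=0.94510 <1
  x=-13.163: |R|=0.84285 <1
  x=-30.598: |R|=1.00261 >1
  x=-30.457: |R|=1.00200 >1
  x=-30.104: |R|=1.00046 >1
Stable set (-30.0000, 0).

z∈(-30.0000,0).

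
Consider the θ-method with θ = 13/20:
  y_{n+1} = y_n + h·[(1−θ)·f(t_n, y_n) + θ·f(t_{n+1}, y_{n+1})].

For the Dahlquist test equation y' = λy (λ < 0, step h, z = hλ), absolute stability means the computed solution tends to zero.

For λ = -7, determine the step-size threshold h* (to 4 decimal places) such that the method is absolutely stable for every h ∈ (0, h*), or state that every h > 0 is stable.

(−∞, 0) — no finite endpoint. Any h>0 works for λ=-7.

Test eqn y'=λy, z=hλ:
  y_{n+1} = y_n + z·[7/20·y_n + 13/20·y_{n+1}] ⇒ (1 − 13/20z)y_{n+1} = (1 + 7/20z)y_n
  R(z) = (1 + 7/20z)/(1 − 13/20z).

Solve |R(x)|<1 on ℝ⁻.
x=-0.78: |R|=0.4824
x=-2: |R|=0.1304
x=-10: |R|=0.3333
x=-100: |R|=0.5152
θ=13/20≥1/2 ⇒ |1+7/20x|<|1−13/20x| ∀x<0 ⇒ stable on all of ℝ⁻.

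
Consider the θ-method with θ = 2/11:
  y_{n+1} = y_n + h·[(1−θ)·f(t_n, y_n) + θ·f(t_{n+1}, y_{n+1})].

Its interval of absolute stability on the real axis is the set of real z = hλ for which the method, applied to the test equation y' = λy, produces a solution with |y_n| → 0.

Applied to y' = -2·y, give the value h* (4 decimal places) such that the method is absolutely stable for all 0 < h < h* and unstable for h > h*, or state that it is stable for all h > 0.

(-3.1429,0); λ=-2 ⇒ h* = (22/7)/2 = 1.5714.

On y'=λy, z=hλ:
  y_{n+1} = y_n + z·[9/11·y_n + 2/11·y_{n+1}] ⇒ (1 − 2/11z)y_{n+1} = (1 + 9/11z)y_n
  R(z) = (1 + 9/11z)/(1 − 2/11z).

Boundary: |R(x)|=1, x<0.
x=-1.18: |R|=0.0284
R=−1: 1+9/11x = −1+2/11x ⇒ -7/11x=2 ⇒ x=2/(-7/11)=-3.1429
Confirm numerically:
  x=-2.537: |R|=0.73616 <1
  x=-2.328: |R|=0.63567 <1
  x=-1.915: |R|=0.42043 <1
  x=-3.286: |R|=1.05702 >1
  x=-3.251: |R|=1.04325 >1
So |R|<1 on (-3.1429, 0).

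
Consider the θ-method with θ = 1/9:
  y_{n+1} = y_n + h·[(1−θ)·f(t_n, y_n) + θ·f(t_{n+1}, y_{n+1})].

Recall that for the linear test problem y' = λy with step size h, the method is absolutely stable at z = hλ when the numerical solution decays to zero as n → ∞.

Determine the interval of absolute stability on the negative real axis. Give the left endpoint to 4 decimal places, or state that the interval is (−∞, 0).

z∈(-2.5714,0).

With y'=λy (z=hλ):
  y_{n+1} = y_n + z·[8/9·y_n + 1/9·y_{n+1}] ⇒ (1 − 1/9z)y_{n+1} = (1 + 8/9z)y_n
  R(z) = (1 + 8/9z)/(1 − 1/9z).

Find x<0 with |R(x)|<1.
x=-0.68: |R|=0.3678
R=−1: 1+8/9x = −1+1/9x ⇒ -7/9x=2 ⇒ x=2/(-7/9)=-2.5714
Confirm numerically:
  x=-2.403: |R|=0.89661 <1
  x=-2.224: |R|=0.78332 <1
  x=-2.174: |R|=0.75103 <1
  x=-1.537: |R|=0.31280 <1
  x=-3.156: |R|=1.33662 >1
  x=-3.154: |R|=1.33553 >1
  x=-2.757: |R|=1.11049 >1
So |R|<1 on (-2.5714, 0).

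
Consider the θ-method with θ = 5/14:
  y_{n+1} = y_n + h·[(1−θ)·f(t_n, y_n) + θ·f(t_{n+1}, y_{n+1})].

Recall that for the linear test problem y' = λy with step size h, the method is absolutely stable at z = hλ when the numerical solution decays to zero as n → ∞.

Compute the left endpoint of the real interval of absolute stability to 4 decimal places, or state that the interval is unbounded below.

left endpoint -7.0000.

On y'=λy, z=hλ:
  y_{n+1} = y_n + z·[9/14·y_n + 5/14·y_{n+1}] ⇒ (1 − 5/14z)y_{n+1} = (1 + 9/14z)y_n
  R(z) = (1 + 9/14z)/(1 − 5/14z).

Need |R(x)|<1, x<0.
x=-1.74: |R|=0.0731
R=−1: 1+9/14x = −1+5/14x ⇒ -2/7x=2 ⇒ x=2/(-2/7)=-7.0000
Confirm numerically:
  x=-6.911: |R|=0.99267 <1
  x=-6.767: |R|=0.98052 <1
  x=-5.310: |R|=0.83329 <1
  x=-3.088: |R|=0.46848 <1
  x=-7.363: |R|=1.02857 >1
  x=-7.143: |R|=1.01151 >1
Interval (-7.0000, 0).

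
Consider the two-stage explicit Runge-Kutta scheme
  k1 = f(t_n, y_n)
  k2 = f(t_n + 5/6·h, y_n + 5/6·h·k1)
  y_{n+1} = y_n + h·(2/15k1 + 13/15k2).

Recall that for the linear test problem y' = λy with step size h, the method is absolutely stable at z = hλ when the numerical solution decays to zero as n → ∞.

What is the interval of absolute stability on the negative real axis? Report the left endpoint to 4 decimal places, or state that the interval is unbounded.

On y'=λy, z=hλ:
  k1=λy_n ⇒ h·k1=z·y_n;  k2=λ(1+5/6z)y_n ⇒ h·k2=z(1+5/6z)y_n
  y_{n+1}/y_n = 1 + 2/15z + 13/15z(1+5/6z) = 1 + z + 13/18z²
  Hence R(z) = 1 + z + 13/18z².

Find x<0 with |R(x)|<1.
x=-0.93: |R|=0.6946
R=1: x+13/18x²=0 ⇒ x=−18/13=-1.3846; min R=1−1/(4·13/18)=0.6538>−1
Confirm numerically:
  x=-1.178: |R|=0.82422 <1
  x=-0.874: |R|=0.67769 <1
  x=-0.734: |R|=0.65510 <1
  x=-0.718: |R|=0.65432 <1
  x=-1.969: |R|=1.83103 >1
  x=-1.871: |R|=1.65724 >1
  x=-1.519: |R|=1.14743 >1
So |R|<1 on (-1.3846, 0).

z∈(-1.3846,0).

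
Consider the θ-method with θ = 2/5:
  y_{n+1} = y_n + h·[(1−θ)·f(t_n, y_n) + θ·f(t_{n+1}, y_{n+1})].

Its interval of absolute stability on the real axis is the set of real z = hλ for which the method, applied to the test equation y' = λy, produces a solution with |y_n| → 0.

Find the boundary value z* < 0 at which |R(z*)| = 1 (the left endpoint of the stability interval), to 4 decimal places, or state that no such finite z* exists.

Test eqn y'=λy, z=hλ:
  y_{n+1} = y_n + z·[3/5·y_n + 2/5·y_{n+1}] ⇒ (1 − 2/5z)y_{n+1} = (1 + 3/5z)y_n
  R(z) = (1 + 3/5z)/(1 − 2/5z).

Solve |R(x)|<1 on ℝ⁻.
x=-1.01: |R|=0.2806
R=−1: 1+3/5x = −1+2/5x ⇒ -1/5x=2 ⇒ x=2/(-1/5)=-10.0000
Confirm numerically:
  x=-8.643: |R|=0.93911 <1
  x=-6.955: |R|=0.83897 <1
  x=-5.078: |R|=0.67524 <1
  x=-10.259: |R|=1.01015 >1
  x=-10.028: |R|=1.00112 >1
Stable set (-10.0000, 0).

left endpoint -10.0000.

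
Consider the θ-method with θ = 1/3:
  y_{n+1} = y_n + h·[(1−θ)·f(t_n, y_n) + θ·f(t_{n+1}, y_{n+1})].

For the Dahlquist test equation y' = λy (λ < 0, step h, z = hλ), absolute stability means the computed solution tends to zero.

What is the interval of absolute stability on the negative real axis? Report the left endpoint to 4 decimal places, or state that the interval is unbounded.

(-6.0000, 0).

On y'=λy, z=hλ:
  y_{n+1} = y_n + z·[2/3·y_n + 1/3·y_{n+1}] ⇒ (1 − 1/3z)y_{n+1} = (1 + 2/3z)y_n
  R(z) = (1 + 2/3z)/(1 − 1/3z).

Boundary: |R(x)|=1, x<0.
x=-1.3: |R|=0.0930
R=−1: 1+2/3x = −1+1/3x ⇒ -1/3x=2 ⇒ x=2/(-1/3)=-6.0000
Confirm numerically:
  x=-5.377: |R|=0.92563 <1
  x=-4.319: |R|=0.77032 <1
  x=-3.931: |R|=0.70149 <1
  x=-3.324: |R|=0.57685 <1
  x=-6.372: |R|=1.03969 >1
  x=-6.162: |R|=1.01768 >1
  x=-6.093: |R|=1.01023 >1
So |R|<1 on (-6.0000, 0).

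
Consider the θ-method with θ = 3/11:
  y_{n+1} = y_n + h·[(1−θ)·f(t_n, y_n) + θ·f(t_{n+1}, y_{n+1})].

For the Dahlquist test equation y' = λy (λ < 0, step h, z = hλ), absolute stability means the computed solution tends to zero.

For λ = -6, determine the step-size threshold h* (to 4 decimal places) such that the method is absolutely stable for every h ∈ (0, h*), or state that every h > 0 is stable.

(-4.4000,0); λ=-6 ⇒ h* = (22/5)/6 = 0.7333.

Set f=λy, z=hλ:
  y_{n+1} = y_n + z·[8/11·y_n + 3/11·y_{n+1}] ⇒ (1 − 3/11z)y_{n+1} = (1 + 8/11z)y_n
  ⇒ R(z) = (1 + 8/11z)/(1 − 3/11z).

Need |R(x)|<1, x<0.
x=-1.36: |R|=0.0080
R=−1: 1+8/11x = −1+3/11x ⇒ -5/11x=2 ⇒ x=2/(-5/11)=-4.4000
Confirm numerically:
  x=-3.901: |R|=0.89010 <1
  x=-2.720: |R|=0.56159 <1
  x=-2.678: |R|=0.54765 <1
  x=-2.146: |R|=0.35371 <1
  x=-4.925: |R|=1.10184 >1
  x=-4.869: |R|=1.09158 >1
So |R|<1 on (-4.4000, 0).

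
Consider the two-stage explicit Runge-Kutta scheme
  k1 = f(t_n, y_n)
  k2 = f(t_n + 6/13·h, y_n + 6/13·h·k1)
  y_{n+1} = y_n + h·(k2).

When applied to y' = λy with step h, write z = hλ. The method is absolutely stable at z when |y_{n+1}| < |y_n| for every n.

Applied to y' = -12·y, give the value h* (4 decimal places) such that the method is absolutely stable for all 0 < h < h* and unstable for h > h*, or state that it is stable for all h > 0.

Test eqn y'=λy, z=hλ:
  k1=λy_n ⇒ h·k1=z·y_n;  k2=λ(1+6/13z)y_n ⇒ h·k2=z(1+6/13z)y_n
  y_{n+1}/y_n = 1 + z(1+6/13z) = 1 + z + 6/13z²
  so R(z) = 1 + z + 6/13z².

Need |R(x)|<1, x<0.
x=-1.29: |R|=0.4780
R=1: x+6/13x²=0 ⇒ x=−13/6=-2.1667; min R=1−1/(4·6/13)=0.4583>−1
Confirm numerically:
  x=-1.265: |R|=0.47357 <1
  x=-1.138: |R|=0.45971 <1
  x=-1.073: |R|=0.45838 <1
  x=-0.925: |R|=0.46990 <1
  x=-2.477: |R|=1.35478 >1
  x=-2.426: |R|=1.29037 >1
Interval (-2.1667, 0).

(-2.1667,0); λ=-12 ⇒ h* = (13/6)/12 = 0.1806.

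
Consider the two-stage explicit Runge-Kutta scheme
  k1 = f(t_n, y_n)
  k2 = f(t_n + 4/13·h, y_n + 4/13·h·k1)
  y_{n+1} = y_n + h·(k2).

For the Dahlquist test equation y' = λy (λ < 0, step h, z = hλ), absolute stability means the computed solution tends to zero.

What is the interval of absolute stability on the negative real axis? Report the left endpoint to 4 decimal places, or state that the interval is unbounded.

z∈(-3.2500,0).

Set f=λy, z=hλ:
  k1=λy_n ⇒ h·k1=z·y_n;  k2=λ(1+4/13z)y_n ⇒ h·k2=z(1+4/13z)y_n
  y_{n+1}/y_n = 1 + z(1+4/13z) = 1 + z + 4/13z²
  Hence R(z) = 1 + z + 4/13z².

Boundary: |R(x)|=1, x<0.
x=-0.31: |R|=0.7196
R=1: x+4/13x²=0 ⇒ x=−13/4=-3.2500; min R=1−1/(4·4/13)=0.1875>−1
Confirm numerically:
  x=-3.076: |R|=0.83532 <1
  x=-3.011: |R|=0.77858 <1
  x=-2.827: |R|=0.63206 <1
  x=-2.021: |R|=0.23575 <1
  x=-3.683: |R|=1.49069 >1
  x=-3.539: |R|=1.31470 >1
  x=-3.405: |R|=1.16239 >1
Stable set (-3.2500, 0).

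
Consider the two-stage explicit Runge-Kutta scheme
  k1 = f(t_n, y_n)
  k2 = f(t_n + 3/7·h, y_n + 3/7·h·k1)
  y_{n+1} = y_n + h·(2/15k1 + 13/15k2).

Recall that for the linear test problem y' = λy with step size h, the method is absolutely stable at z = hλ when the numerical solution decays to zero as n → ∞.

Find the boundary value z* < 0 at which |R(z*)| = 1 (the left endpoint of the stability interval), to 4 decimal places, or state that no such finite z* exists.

On y'=λy, z=hλ:
  k1=λy_n ⇒ h·k1=z·y_n;  k2=λ(1+3/7z)y_n ⇒ h·k2=z(1+3/7z)y_n
  y_{n+1}/y_n = 1 + 2/15z + 13/15z(1+3/7z) = 1 + z + 13/35z²
  ⇒ R(z) = 1 + z + 13/35z².

Need |R(x)|<1, x<0.
x=-0.88: |R|=0.4076
R=1: x+13/35x²=0 ⇒ x=−35/13=-2.6923; min R=1−1/(4·13/35)=0.3269>−1
Confirm numerically:
  x=-1.467: |R|=0.33235 <1
  x=-1.365: |R|=0.32705 <1
  x=-1.243: |R|=0.33088 <1
  x=-3.068: |R|=1.42812 >1
  x=-2.789: |R|=1.10016 >1
So |R|<1 on (-2.6923, 0).

left endpoint -2.6923.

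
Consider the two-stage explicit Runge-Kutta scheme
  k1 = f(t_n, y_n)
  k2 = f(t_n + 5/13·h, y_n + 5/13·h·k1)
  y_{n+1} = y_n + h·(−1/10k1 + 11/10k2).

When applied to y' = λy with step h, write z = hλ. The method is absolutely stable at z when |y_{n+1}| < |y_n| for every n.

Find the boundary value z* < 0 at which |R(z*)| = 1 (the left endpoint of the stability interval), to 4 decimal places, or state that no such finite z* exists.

Test eqn y'=λy, z=hλ:
  k1=λy_n ⇒ h·k1=z·y_n;  k2=λ(1+5/13z)y_n ⇒ h·k2=z(1+5/13z)y_n
  y_{n+1}/y_n = 1 − 1/10z + 11/10z(1+5/13z) = 1 + z + 11/26z²
  ⇒ R(z) = 1 + z + 11/26z².

Need |R(x)|<1, x<0.
x=-0.39: |R|=0.6744
R=1: x+11/26x²=0 ⇒ x=−26/11=-2.3636; min R=1−1/(4·11/26)=0.4091>−1
Confirm numerically:
  x=-2.039: |R|=0.71995 <1
  x=-1.934: |R|=0.64846 <1
  x=-1.166: |R|=0.40920 <1
  x=-2.963: |R|=1.75135 >1
  x=-2.725: |R|=1.41661 >1
Stable set (-2.3636, 0).

left endpoint -2.3636.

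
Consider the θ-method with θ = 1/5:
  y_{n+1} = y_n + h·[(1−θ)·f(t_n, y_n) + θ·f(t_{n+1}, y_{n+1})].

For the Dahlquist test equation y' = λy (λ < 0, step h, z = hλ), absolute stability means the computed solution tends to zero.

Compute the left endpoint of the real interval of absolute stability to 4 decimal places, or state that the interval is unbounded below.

z* = -3.3333.

With y'=λy (z=hλ):
  y_{n+1} = y_n + z·[4/5·y_n + 1/5·y_{n+1}] ⇒ (1 − 1/5z)y_{n+1} = (1 + 4/5z)y_n
  Hence R(z) = (1 + 4/5z)/(1 − 1/5z).

Need |R(x)|<1, x<0.
x=-1.2: |R|=0.0323
R=−1: 1+4/5x = −1+1/5x ⇒ -3/5x=2 ⇒ x=2/(-3/5)=-3.3333
Confirm numerically:
  x=-2.729: |R|=0.76543 <1
  x=-1.825: |R|=0.33700 <1
  x=-1.368: |R|=0.07412 <1
  x=-3.683: |R|=1.12081 >1
  x=-3.478: |R|=1.05119 >1
  x=-3.446: |R|=1.04002 >1
Stable set (-3.3333, 0).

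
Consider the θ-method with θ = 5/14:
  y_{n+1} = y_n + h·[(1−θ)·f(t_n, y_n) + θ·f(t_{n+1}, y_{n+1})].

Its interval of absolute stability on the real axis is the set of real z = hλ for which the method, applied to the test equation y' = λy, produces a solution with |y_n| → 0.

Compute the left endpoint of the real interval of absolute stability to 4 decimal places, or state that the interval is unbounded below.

left endpoint -7.0000.

On y'=λy, z=hλ:
  y_{n+1} = y_n + z·[9/14·y_n + 5/14·y_{n+1}] ⇒ (1 − 5/14z)y_{n+1} = (1 + 9/14z)y_n
  R(z) = (1 + 9/14z)/(1 − 5/14z).

Boundary: |R(x)|=1, x<0.
x=-0.52: |R|=0.5614
R=−1: 1+9/14x = −1+5/14x ⇒ -2/7x=2 ⇒ x=2/(-2/7)=-7.0000
Confirm numerically:
  x=-5.878: |R|=0.89657 <1
  x=-4.332: |R|=0.70073 <1
  x=-3.351: |R|=0.52541 <1
  x=-7.407: |R|=1.03190 >1
  x=-7.248: |R|=1.01975 >1
  x=-7.216: |R|=1.01725 >1
So |R|<1 on (-7.0000, 0).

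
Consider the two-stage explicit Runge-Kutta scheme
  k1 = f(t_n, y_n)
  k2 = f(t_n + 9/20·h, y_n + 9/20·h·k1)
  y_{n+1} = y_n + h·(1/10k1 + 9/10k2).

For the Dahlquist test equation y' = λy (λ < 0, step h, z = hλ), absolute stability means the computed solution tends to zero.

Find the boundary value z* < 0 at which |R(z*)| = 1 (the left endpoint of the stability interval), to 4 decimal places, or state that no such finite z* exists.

On y'=λy, z=hλ:
  k1=λy_n ⇒ h·k1=z·y_n;  k2=λ(1+9/20z)y_n ⇒ h·k2=z(1+9/20z)y_n
  y_{n+1}/y_n = 1 + 1/10z + 9/10z(1+9/20z) = 1 + z + 81/200z²
  R(z) = 1 + z + 81/200z².

Boundary: |R(x)|=1, x<0.
x=-1.38: |R|=0.3913
R=1: x+81/200x²=0 ⇒ x=−200/81=-2.4691; min R=1−1/(4·81/200)=0.3827>−1
Confirm numerically:
  x=-1.807: |R|=0.51543 <1
  x=-1.481: |R|=0.40731 <1
  x=-1.041: |R|=0.39789 <1
  x=-1.021: |R|=0.40119 <1
  x=-2.756: |R|=1.32019 >1
  x=-2.708: |R|=1.26197 >1
Interval (-2.4691, 0).

z* = -2.4691.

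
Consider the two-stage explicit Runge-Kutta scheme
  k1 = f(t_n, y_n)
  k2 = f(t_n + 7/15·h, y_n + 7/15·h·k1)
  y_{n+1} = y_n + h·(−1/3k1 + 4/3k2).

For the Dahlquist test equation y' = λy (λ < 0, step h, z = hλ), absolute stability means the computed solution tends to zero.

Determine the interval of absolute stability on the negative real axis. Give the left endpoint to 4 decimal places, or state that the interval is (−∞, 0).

z∈(-1.6071,0).

Set f=λy, z=hλ:
  k1=λy_n ⇒ h·k1=z·y_n;  k2=λ(1+7/15z)y_n ⇒ h·k2=z(1+7/15z)y_n
  y_{n+1}/y_n = 1 − 1/3z + 4/3z(1+7/15z) = 1 + z + 28/45z²
  R(z) = 1 + z + 28/45z².

Solve |R(x)|<1 on ℝ⁻.
x=-1.36: |R|=0.7909
R=1: x+28/45x²=0 ⇒ x=−45/28=-1.6071; min R=1−1/(4·28/45)=0.5982>−1
Confirm numerically:
  x=-1.052: |R|=0.63662 <1
  x=-0.781: |R|=0.59853 <1
  x=-0.686: |R|=0.60682 <1
  x=-2.162: |R|=1.74642 >1
  x=-1.830: |R|=1.25376 >1
So |R|<1 on (-1.6071, 0).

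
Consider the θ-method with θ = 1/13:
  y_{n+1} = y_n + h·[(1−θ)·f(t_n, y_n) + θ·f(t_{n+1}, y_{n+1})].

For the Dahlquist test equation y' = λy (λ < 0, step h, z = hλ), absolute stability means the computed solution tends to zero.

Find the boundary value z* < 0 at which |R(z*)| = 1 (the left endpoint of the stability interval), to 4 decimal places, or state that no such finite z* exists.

z* = -2.3636.

With y'=λy (z=hλ):
  y_{n+1} = y_n + z·[12/13·y_n + 1/13·y_{n+1}] ⇒ (1 − 1/13z)y_{n+1} = (1 + 12/13z)y_n
  ⇒ R(z) = (1 + 12/13z)/(1 − 1/13z).

Solve |R(x)|<1 on ℝ⁻.
x=-1.05: |R|=0.0285
R=−1: 1+12/13x = −1+1/13x ⇒ -11/13x=2 ⇒ x=2/(-11/13)=-2.3636
Confirm numerically:
  x=-2.230: |R|=0.90348 <1
  x=-2.168: |R|=0.85812 <1
  x=-1.594: |R|=0.41990 <1
  x=-1.085: |R|=0.00142 <1
  x=-2.782: |R|=1.29160 >1
  x=-2.702: |R|=1.23704 >1
  x=-2.558: |R|=1.13742 >1
Interval (-2.3636, 0).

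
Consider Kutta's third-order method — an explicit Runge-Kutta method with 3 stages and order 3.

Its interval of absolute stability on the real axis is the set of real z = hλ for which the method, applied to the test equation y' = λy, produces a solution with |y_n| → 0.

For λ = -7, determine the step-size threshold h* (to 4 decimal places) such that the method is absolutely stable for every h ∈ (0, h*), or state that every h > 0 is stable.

On y'=λy, z=hλ:
  order 3, 3-stage ⇒ R(z)=1+z+z^2/2+z^3/6
  (e.g. R(-1.53)=0.04352, |R|=0.04352)

Find x<0 with |R(x)|<1.
x=-1.53: |R|=0.0435
|R(-2.1)|=0.4385 |R(-2.08)|=0.4166 |R(-0.94)|=0.3634
Bisect:
  x_lo=-2.9642 |R|=1.9117  x_hi=-0.1617 |R|=0.8506
  mid=-1.56296 |R|=0.02212 →hi
  mid=-2.26357 |R|=0.63468 →hi
  mid=-2.61387 |R|=1.17417 →lo
  mid=-2.43872 |R|=0.88236 →hi
  mid=-2.52629 |R|=1.02241 →lo
  mid=-2.48250 |R|=0.95097 →hi
  mid=-2.50440 |R|=0.98633 →hi
  mid=-2.51535 |R|=1.00428 →lo
  mid=-2.50987 |R|=0.99528 →hi
  ...
  [-2.51278,-2.51261] ⇒ x*=-2.5127
Stable set (-2.5127, 0).

(-2.5127,0); λ=-7 ⇒ h* = 0.3590.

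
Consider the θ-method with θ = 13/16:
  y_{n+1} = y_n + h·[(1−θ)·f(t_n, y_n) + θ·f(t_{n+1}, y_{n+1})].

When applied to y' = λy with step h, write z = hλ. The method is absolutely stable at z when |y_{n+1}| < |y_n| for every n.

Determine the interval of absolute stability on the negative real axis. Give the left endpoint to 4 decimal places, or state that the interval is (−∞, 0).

unbounded; (−∞, 0).

Test eqn y'=λy, z=hλ:
  y_{n+1} = y_n + z·[3/16·y_n + 13/16·y_{n+1}] ⇒ (1 − 13/16z)y_{n+1} = (1 + 3/16z)y_n
  R(z) = (1 + 3/16z)/(1 − 13/16z).

Boundary: |R(x)|=1, x<0.
x=-1.72: |R|=0.2826
x=-2: |R|=0.2381
x=-10: |R|=0.0959
x=-100: |R|=0.2158
θ=13/16≥1/2 ⇒ |1+3/16x|<|1−13/16x| ∀x<0 ⇒ unbounded interval.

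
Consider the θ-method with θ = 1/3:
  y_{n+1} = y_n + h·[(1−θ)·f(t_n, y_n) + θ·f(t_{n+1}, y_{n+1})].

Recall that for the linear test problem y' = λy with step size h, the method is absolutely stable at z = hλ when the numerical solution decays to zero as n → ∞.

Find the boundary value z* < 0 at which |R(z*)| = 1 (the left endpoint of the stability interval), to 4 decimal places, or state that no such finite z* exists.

z* = -6.0000.

Test eqn y'=λy, z=hλ:
  y_{n+1} = y_n + z·[2/3·y_n + 1/3·y_{n+1}] ⇒ (1 − 1/3z)y_{n+1} = (1 + 2/3z)y_n
  ⇒ R(z) = (1 + 2/3z)/(1 − 1/3z).

Need |R(x)|<1, x<0.
x=-1.47: |R|=0.0134
R=−1: 1+2/3x = −1+1/3x ⇒ -1/3x=2 ⇒ x=2/(-1/3)=-6.0000
Confirm numerically:
  x=-5.684: |R|=0.96361 <1
  x=-5.311: |R|=0.91710 <1
  x=-4.199: |R|=0.74983 <1
  x=-4.166: |R|=0.74407 <1
  x=-6.582: |R|=1.06074 >1
  x=-6.379: |R|=1.04041 >1
So |R|<1 on (-6.0000, 0).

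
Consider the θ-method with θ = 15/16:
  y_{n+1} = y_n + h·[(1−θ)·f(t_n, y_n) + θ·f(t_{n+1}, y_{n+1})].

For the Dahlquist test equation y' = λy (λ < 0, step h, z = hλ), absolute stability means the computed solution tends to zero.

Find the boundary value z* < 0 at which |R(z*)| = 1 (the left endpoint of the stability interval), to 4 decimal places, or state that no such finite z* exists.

unbounded; (−∞, 0).

Test eqn y'=λy, z=hλ:
  y_{n+1} = y_n + z·[1/16·y_n + 15/16·y_{n+1}] ⇒ (1 − 15/16z)y_{n+1} = (1 + 1/16z)y_n
  Hence R(z) = (1 + 1/16z)/(1 − 15/16z).

Find x<0 with |R(x)|<1.
x=-1.54: |R|=0.3698
x=-2: |R|=0.3043
x=-10: |R|=0.0361
x=-100: |R|=0.0554
θ=15/16≥1/2 ⇒ |1+1/16x|<|1−15/16x| ∀x<0 ⇒ interval (−∞,0).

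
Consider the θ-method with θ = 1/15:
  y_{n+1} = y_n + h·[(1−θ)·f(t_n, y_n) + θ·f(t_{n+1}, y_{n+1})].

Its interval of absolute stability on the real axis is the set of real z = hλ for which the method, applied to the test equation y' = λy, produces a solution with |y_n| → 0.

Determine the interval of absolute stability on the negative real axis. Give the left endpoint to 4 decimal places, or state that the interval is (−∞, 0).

With y'=λy (z=hλ):
  y_{n+1} = y_n + z·[14/15·y_n + 1/15·y_{n+1}] ⇒ (1 − 1/15z)y_{n+1} = (1 + 14/15z)y_n
  Hence R(z) = (1 + 14/15z)/(1 − 1/15z).

Find x<0 with |R(x)|<1.
x=-1.27: |R|=0.1709
R=−1: 1+14/15x = −1+1/15x ⇒ -13/15x=2 ⇒ x=2/(-13/15)=-2.3077
Confirm numerically:
  x=-2.283: |R|=0.98143 <1
  x=-1.735: |R|=0.55512 <1
  x=-1.052: |R|=0.01694 <1
  x=-2.692: |R|=1.28239 >1
  x=-2.632: |R|=1.23911 >1
  x=-2.549: |R|=1.17876 >1
Stable set (-2.3077, 0).

z∈(-2.3077,0).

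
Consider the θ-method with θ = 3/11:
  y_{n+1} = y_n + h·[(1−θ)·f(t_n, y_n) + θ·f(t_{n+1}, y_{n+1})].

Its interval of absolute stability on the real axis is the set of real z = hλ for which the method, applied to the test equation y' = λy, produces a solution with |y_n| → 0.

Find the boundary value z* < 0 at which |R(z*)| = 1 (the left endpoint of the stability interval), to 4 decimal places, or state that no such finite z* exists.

On y'=λy, z=hλ:
  y_{n+1} = y_n + z·[8/11·y_n + 3/11·y_{n+1}] ⇒ (1 − 3/11z)y_{n+1} = (1 + 8/11z)y_n
  R(z) = (1 + 8/11z)/(1 − 3/11z).

Solve |R(x)|<1 on ℝ⁻.
x=-0.97: |R|=0.2329
R=−1: 1+8/11x = −1+3/11x ⇒ -5/11x=2 ⇒ x=2/(-5/11)=-4.4000
Confirm numerically:
  x=-4.191: |R|=0.95567 <1
  x=-4.058: |R|=0.92621 <1
  x=-3.441: |R|=0.77513 <1
  x=-2.861: |R|=0.60706 <1
  x=-4.696: |R|=1.05899 >1
  x=-4.596: |R|=1.03954 >1
  x=-4.580: |R|=1.03638 >1
Stable set (-4.4000, 0).

z* = -4.4000.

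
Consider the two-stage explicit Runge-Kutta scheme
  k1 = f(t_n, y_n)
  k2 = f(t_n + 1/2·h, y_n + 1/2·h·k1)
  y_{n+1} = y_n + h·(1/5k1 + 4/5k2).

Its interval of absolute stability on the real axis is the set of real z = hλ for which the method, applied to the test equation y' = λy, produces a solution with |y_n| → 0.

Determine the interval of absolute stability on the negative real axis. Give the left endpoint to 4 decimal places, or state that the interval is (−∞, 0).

z∈(-2.5000,0).

Set f=λy, z=hλ:
  k1=λy_n ⇒ h·k1=z·y_n;  k2=λ(1+1/2z)y_n ⇒ h·k2=z(1+1/2z)y_n
  y_{n+1}/y_n = 1 + 1/5z + 4/5z(1+1/2z) = 1 + z + 2/5z²
  so R(z) = 1 + z + 2/5z².

Need |R(x)|<1, x<0.
x=-1.16: |R|=0.3782
R=1: x+2/5x²=0 ⇒ x=−5/2=-2.5000; min R=1−1/(4·2/5)=0.3750>−1
Confirm numerically:
  x=-1.821: |R|=0.50542 <1
  x=-1.696: |R|=0.45457 <1
  x=-1.406: |R|=0.38473 <1
  x=-3.092: |R|=1.73219 >1
  x=-3.035: |R|=1.64949 >1
Stable set (-2.5000, 0).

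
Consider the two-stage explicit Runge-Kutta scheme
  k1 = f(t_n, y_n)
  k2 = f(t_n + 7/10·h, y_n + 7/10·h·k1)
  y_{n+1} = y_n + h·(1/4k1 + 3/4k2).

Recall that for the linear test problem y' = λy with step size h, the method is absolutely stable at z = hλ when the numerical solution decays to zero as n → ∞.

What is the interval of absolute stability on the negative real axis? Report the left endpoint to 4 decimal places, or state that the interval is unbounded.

With y'=λy (z=hλ):
  k1=λy_n ⇒ h·k1=z·y_n;  k2=λ(1+7/10z)y_n ⇒ h·k2=z(1+7/10z)y_n
  y_{n+1}/y_n = 1 + 1/4z + 3/4z(1+7/10z) = 1 + z + 21/40z²
  so R(z) = 1 + z + 21/40z².

Solve |R(x)|<1 on ℝ⁻.
x=-1.7: |R|=0.8172
R=1: x+21/40x²=0 ⇒ x=−40/21=-1.9048; min R=1−1/(4·21/40)=0.5238>−1
Confirm numerically:
  x=-1.168: |R|=0.54822 <1
  x=-0.943: |R|=0.52386 <1
  x=-0.937: |R|=0.52393 <1
  x=-2.337: |R|=1.53032 >1
  x=-2.306: |R|=1.48576 >1
So |R|<1 on (-1.9048, 0).

z∈(-1.9048,0).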